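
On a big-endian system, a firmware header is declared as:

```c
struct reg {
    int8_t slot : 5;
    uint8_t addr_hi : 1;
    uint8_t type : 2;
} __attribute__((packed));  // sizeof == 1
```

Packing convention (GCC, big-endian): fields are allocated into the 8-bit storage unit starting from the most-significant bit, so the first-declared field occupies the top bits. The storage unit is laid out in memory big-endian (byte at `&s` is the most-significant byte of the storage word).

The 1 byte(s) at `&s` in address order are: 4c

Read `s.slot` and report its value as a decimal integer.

9

[0]=0x4c (big-endian) → word 0x4c
slot [3+:5] = (word>>3) & 0x1f = 9  ←
addr_hi [2+:1] = (word>>2) & 0x1 = 1
type [0+:2] = (word>>0) & 0x3 = 0
slot signed 5b, MSB=0: value = 9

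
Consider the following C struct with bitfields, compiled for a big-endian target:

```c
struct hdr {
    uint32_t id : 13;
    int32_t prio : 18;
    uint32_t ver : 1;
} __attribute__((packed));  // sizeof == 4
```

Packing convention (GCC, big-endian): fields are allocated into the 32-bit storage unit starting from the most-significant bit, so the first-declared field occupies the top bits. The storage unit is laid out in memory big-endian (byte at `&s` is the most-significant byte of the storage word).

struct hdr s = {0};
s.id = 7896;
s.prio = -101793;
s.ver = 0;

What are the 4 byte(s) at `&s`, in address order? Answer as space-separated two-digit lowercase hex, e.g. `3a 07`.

id (13b) val=7896 bits=0x1ed8 at bit 19: 0xf6c00000
prio (18b) val=-101793 bits=0x2725f at bit 1: 0xf6c4e4be
ver (1b) val=0 bits=0x0 at bit 0: 0xf6c4e4be
word = 0xf6c4e4be → big-endian bytes:
  [0]=0xf6  [1]=0xc4  [2]=0xe4  [3]=0xbe

f6 c4 e4 be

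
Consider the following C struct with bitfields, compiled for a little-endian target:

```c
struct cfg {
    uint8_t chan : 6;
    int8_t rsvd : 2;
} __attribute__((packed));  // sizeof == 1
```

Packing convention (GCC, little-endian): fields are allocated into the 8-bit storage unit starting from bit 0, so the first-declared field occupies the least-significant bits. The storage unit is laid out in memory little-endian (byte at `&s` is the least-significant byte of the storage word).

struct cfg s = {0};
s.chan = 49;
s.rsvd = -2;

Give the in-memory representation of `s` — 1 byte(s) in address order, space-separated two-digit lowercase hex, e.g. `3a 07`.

[0+:6] chan=49 & 0x3f = 0x31; word=0x31
[6+:2] rsvd=-2 & 0x3 = 0x2; word=0xb1
word = 0xb1 → little-endian bytes:
  [0]=0xb1

b1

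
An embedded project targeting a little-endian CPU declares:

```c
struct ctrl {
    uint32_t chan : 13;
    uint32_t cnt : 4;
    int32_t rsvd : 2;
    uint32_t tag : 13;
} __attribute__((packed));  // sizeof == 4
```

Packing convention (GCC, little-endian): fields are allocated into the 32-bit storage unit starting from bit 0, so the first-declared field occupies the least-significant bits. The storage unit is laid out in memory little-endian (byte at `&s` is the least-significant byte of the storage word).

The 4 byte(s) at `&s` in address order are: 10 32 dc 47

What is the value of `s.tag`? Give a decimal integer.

2299

[0]=0x10 [1]=0x32 [2]=0xdc [3]=0x47 (little-endian) → word 0x47dc3210
chan:13 @ bit 0 → (0x47dc3210>>0)&0x1fff = 0x1210
cnt:4 @ bit 13 → (0x47dc3210>>13)&0xf = 0x1
rsvd:2 @ bit 17 → (0x47dc3210>>17)&0x3 = 0x2
tag:13 @ bit 19 → (0x47dc3210>>19)&0x1fff = 0x8fb  ←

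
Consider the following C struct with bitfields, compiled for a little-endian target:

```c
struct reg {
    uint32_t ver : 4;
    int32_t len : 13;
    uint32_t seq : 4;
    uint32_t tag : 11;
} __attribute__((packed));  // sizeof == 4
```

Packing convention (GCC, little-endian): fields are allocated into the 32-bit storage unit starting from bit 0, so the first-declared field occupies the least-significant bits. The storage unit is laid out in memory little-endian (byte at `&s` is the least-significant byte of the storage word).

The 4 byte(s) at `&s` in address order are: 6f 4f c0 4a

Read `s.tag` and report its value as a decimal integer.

598

[0]=0x6f [1]=0x4f [2]=0xc0 [3]=0x4a (little-endian) → word 0x4ac04f6f
ver [0+:4] = (word>>0) & 0xf = 15
len [4+:13] = (word>>4) & 0x1fff = 1270
seq [17+:4] = (word>>17) & 0xf = 0
tag [21+:11] = (word>>21) & 0x7ff = 598  ←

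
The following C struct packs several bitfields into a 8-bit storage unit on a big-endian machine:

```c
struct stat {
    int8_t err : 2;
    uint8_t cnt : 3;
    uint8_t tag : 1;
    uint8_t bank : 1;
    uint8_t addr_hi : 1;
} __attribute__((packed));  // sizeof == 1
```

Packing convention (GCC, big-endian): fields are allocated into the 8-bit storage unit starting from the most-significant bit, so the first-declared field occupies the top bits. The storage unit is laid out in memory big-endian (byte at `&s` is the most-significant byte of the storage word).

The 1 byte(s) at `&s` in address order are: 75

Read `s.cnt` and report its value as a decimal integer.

[0]=0x75 (big-endian) → word 0x75
err [6+:2] = (word>>6) & 0x3 = 1
cnt [3+:3] = (word>>3) & 0x7 = 6  ←
tag [2+:1] = (word>>2) & 0x1 = 1
bank [1+:1] = (word>>1) & 0x1 = 0
addr_hi [0+:1] = (word>>0) & 0x1 = 1

6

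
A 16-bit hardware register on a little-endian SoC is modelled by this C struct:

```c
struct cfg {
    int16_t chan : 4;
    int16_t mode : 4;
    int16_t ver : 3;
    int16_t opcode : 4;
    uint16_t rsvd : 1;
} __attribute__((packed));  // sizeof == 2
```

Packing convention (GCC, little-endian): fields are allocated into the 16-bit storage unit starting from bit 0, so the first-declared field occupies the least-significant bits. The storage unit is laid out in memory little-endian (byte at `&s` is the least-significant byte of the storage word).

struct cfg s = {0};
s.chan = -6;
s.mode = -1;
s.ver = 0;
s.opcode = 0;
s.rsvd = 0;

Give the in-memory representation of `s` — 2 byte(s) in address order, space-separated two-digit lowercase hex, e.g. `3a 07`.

fa 00

chan:4 = -6 → 0xa << 0 → word 0x000a
mode:4 = -1 → 0xf << 4 → word 0x00fa
ver:3 = 0 → 0x0 << 8 → word 0x00fa
opcode:4 = 0 → 0x0 << 11 → word 0x00fa
rsvd:1 = 0 → 0x0 << 15 → word 0x00fa
word = 0x00fa → little-endian bytes:
  [0]=0xfa  [1]=0x00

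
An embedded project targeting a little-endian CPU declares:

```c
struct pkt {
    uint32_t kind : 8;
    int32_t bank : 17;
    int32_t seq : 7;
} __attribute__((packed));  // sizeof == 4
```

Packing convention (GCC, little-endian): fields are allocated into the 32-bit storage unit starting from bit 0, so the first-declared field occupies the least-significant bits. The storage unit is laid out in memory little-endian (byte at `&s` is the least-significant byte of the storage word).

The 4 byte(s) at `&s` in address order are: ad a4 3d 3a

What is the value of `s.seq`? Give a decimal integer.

29

[0]=0xad [1]=0xa4 [2]=0x3d [3]=0x3a (little-endian) → word 0x3a3da4ad
kind [0+:8] = (word>>0) & 0xff = 173
bank [8+:17] = (word>>8) & 0x1ffff = 15780
seq [25+:7] = (word>>25) & 0x7f = 29  ←
seq signed 7b, MSB=0: value = 29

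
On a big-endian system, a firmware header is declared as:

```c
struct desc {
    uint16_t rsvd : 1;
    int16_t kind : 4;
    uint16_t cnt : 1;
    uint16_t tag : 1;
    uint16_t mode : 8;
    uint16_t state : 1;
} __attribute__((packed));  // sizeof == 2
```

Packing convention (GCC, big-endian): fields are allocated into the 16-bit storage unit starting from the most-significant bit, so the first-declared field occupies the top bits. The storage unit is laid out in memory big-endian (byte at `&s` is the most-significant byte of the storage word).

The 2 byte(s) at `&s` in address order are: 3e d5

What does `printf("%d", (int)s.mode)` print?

106

[0]=0x3e [1]=0xd5 (big-endian) → word 0x3ed5
rsvd:1 @ bit 15 → (0x3ed5>>15)&0x1 = 0x0
kind:4 @ bit 11 → (0x3ed5>>11)&0xf = 0x7
cnt:1 @ bit 10 → (0x3ed5>>10)&0x1 = 0x1
tag:1 @ bit 9 → (0x3ed5>>9)&0x1 = 0x1
mode:8 @ bit 1 → (0x3ed5>>1)&0xff = 0x6a  ←
state:1 @ bit 0 → (0x3ed5>>0)&0x1 = 0x1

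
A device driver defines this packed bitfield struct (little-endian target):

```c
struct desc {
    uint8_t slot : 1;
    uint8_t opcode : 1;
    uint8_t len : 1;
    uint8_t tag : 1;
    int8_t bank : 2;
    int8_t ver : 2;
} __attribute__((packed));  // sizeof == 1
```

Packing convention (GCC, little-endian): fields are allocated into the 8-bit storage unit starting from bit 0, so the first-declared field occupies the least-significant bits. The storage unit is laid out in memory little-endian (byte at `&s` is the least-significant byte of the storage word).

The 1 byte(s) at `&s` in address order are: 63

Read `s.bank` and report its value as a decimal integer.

[0]=0x63 (little-endian) → word 0x63
slot [0+:1] = (word>>0) & 0x1 = 1
opcode [1+:1] = (word>>1) & 0x1 = 1
len [2+:1] = (word>>2) & 0x1 = 0
tag [3+:1] = (word>>3) & 0x1 = 0
bank [4+:2] = (word>>4) & 0x3 = 2  ←
ver [6+:2] = (word>>6) & 0x3 = 1
bank signed 2b, MSB=1: 2 - 4 = -2

-2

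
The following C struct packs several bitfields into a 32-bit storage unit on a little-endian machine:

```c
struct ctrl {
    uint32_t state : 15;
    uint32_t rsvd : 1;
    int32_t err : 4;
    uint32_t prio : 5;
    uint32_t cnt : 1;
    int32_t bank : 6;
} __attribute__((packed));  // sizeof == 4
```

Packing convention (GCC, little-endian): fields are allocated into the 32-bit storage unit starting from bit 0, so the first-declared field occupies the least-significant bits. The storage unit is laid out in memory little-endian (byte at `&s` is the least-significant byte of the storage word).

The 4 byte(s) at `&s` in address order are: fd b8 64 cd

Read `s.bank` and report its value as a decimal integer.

-13

[0]=0xfd [1]=0xb8 [2]=0x64 [3]=0xcd (little-endian) → word 0xcd64b8fd
state:15 @ bit 0 → (0xcd64b8fd>>0)&0x7fff = 0x38fd
rsvd:1 @ bit 15 → (0xcd64b8fd>>15)&0x1 = 0x1
err:4 @ bit 16 → (0xcd64b8fd>>16)&0xf = 0x4
prio:5 @ bit 20 → (0xcd64b8fd>>20)&0x1f = 0x16
cnt:1 @ bit 25 → (0xcd64b8fd>>25)&0x1 = 0x0
bank:6 @ bit 26 → (0xcd64b8fd>>26)&0x3f = 0x33  ←
bank signed 6b, MSB=1: 51 - 64 = -13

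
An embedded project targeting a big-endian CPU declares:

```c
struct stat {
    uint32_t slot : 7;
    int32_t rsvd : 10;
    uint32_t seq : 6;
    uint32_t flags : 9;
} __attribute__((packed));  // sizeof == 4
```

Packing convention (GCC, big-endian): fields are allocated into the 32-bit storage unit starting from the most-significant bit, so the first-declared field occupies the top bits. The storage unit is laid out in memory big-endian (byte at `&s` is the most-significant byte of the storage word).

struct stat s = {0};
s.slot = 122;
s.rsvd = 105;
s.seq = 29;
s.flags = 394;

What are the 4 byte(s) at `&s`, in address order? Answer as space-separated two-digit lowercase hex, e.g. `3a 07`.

slot (7b) val=122 bits=0x7a at bit 25: 0xf4000000
rsvd (10b) val=105 bits=0x69 at bit 15: 0xf4348000
seq (6b) val=29 bits=0x1d at bit 9: 0xf434ba00
flags (9b) val=394 bits=0x18a at bit 0: 0xf434bb8a
word = 0xf434bb8a → big-endian bytes:
  [0]=0xf4  [1]=0x34  [2]=0xbb  [3]=0x8a

f4 34 bb 8a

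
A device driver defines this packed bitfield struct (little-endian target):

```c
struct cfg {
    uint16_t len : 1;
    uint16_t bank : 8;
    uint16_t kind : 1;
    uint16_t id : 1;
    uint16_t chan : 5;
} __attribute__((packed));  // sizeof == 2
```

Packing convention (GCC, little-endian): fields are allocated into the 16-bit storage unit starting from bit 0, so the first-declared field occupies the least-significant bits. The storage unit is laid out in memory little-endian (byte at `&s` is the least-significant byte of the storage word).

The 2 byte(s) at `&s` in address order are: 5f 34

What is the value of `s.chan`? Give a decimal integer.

[0]=0x5f [1]=0x34 (little-endian) → word 0x345f
len [0+:1] = (word>>0) & 0x1 = 1
bank [1+:8] = (word>>1) & 0xff = 47
kind [9+:1] = (word>>9) & 0x1 = 0
id [10+:1] = (word>>10) & 0x1 = 1
chan [11+:5] = (word>>11) & 0x1f = 6  ←

6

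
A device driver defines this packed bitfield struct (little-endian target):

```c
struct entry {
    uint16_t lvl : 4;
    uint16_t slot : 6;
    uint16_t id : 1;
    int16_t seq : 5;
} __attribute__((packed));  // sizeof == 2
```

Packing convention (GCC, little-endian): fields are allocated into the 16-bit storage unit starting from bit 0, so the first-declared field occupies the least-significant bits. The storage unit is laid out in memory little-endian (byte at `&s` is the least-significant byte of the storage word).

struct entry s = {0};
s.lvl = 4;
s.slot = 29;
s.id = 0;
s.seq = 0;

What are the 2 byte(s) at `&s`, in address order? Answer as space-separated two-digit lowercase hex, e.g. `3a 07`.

lvl:4 = 4 → 0x4 << 0 → word 0x0004
slot:6 = 29 → 0x1d << 4 → word 0x01d4
id:1 = 0 → 0x0 << 10 → word 0x01d4
seq:5 = 0 → 0x0 << 11 → word 0x01d4
word = 0x01d4 → little-endian bytes:
  [0]=0xd4  [1]=0x01

d4 01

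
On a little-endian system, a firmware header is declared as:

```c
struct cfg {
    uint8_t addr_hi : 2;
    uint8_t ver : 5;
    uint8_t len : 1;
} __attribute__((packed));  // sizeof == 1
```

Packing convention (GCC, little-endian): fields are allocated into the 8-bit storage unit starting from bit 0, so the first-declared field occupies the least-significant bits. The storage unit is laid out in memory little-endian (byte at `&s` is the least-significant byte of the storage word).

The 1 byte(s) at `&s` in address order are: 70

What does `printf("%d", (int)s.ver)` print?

[0]=0x70 (little-endian) → word 0x70
addr_hi [0+:2] = (word>>0) & 0x3 = 0
ver [2+:5] = (word>>2) & 0x1f = 28  ←
len [7+:1] = (word>>7) & 0x1 = 0

28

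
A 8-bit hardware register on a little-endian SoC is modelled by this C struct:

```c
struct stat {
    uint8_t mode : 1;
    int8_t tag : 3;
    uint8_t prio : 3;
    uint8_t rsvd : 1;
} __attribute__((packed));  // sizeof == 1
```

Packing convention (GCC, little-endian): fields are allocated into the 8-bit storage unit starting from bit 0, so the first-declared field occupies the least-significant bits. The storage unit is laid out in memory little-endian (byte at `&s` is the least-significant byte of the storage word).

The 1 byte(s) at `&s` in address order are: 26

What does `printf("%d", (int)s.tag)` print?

3

[0]=0x26 (little-endian) → word 0x26
mode [0+:1] = (word>>0) & 0x1 = 0
tag [1+:3] = (word>>1) & 0x7 = 3  ←
prio [4+:3] = (word>>4) & 0x7 = 2
rsvd [7+:1] = (word>>7) & 0x1 = 0
tag signed 3b, MSB=0: value = 3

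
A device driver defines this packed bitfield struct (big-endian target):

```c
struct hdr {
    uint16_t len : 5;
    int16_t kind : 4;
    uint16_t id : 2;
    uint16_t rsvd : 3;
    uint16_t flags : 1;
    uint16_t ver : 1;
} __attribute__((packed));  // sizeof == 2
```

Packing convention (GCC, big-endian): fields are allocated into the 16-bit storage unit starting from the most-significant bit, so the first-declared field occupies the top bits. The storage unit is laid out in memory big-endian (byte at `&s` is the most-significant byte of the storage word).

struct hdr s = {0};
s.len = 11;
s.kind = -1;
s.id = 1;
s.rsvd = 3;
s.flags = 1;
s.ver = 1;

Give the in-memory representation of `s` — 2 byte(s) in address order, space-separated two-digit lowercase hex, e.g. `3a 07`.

len (5b) val=11 bits=0xb at bit 11: 0x5800
kind (4b) val=-1 bits=0xf at bit 7: 0x5f80
id (2b) val=1 bits=0x1 at bit 5: 0x5fa0
rsvd (3b) val=3 bits=0x3 at bit 2: 0x5fac
flags (1b) val=1 bits=0x1 at bit 1: 0x5fae
ver (1b) val=1 bits=0x1 at bit 0: 0x5faf
word = 0x5faf → big-endian bytes:
  [0]=0x5f  [1]=0xaf

5f af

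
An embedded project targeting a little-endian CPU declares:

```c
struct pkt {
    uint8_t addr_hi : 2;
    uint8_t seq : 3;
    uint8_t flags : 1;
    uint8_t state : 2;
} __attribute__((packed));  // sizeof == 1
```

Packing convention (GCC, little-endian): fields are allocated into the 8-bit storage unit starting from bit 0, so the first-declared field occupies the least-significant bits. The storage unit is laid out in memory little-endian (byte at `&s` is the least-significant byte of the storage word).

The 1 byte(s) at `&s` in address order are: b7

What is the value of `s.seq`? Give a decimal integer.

5

[0]=0xb7 (little-endian) → word 0xb7
addr_hi [0+:2] = (word>>0) & 0x3 = 3
seq [2+:3] = (word>>2) & 0x7 = 5  ←
flags [5+:1] = (word>>5) & 0x1 = 1
state [6+:2] = (word>>6) & 0x3 = 2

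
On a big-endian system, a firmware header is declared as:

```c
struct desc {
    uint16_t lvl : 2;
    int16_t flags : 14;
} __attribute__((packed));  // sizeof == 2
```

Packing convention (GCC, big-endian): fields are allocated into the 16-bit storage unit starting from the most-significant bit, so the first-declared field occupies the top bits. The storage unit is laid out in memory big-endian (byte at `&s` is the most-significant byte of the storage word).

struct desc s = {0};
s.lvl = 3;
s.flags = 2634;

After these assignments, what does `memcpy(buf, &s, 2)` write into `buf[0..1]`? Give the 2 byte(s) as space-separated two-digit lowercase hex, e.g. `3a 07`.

ca 4a

lvl:2 = 3 → 0x3 << 14 → word 0xc000
flags:14 = 2634 → 0xa4a << 0 → word 0xca4a
word = 0xca4a → big-endian bytes:
  [0]=0xca  [1]=0x4a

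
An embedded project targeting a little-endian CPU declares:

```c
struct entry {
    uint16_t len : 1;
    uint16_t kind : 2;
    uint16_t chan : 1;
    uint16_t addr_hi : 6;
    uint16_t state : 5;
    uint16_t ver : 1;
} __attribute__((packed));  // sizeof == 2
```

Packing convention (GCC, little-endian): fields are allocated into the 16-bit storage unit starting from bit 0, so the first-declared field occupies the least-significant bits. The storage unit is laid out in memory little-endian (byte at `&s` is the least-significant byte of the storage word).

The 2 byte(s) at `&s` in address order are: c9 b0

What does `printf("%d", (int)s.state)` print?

12

[0]=0xc9 [1]=0xb0 (little-endian) → word 0xb0c9
len [0+:1] = (word>>0) & 0x1 = 1
kind [1+:2] = (word>>1) & 0x3 = 0
chan [3+:1] = (word>>3) & 0x1 = 1
addr_hi [4+:6] = (word>>4) & 0x3f = 12
state [10+:5] = (word>>10) & 0x1f = 12  ←
ver [15+:1] = (word>>15) & 0x1 = 1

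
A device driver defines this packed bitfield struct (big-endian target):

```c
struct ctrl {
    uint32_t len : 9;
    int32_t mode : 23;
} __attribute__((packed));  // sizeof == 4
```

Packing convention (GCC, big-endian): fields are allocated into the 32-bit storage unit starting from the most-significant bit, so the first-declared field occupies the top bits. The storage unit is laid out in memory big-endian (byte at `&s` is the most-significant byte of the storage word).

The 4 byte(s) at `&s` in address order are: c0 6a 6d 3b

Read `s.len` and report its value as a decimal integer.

[0]=0xc0 [1]=0x6a [2]=0x6d [3]=0x3b (big-endian) → word 0xc06a6d3b
len [23+:9] = (word>>23) & 0x1ff = 384  ←
mode [0+:23] = (word>>0) & 0x7fffff = 6974779

384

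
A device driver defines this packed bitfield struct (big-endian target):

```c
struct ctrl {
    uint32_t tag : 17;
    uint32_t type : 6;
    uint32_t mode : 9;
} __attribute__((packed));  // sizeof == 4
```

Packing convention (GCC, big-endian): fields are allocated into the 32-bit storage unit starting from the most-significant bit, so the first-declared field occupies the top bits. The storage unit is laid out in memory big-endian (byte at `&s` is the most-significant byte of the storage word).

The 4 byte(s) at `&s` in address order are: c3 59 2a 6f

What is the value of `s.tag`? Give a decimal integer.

100018

[0]=0xc3 [1]=0x59 [2]=0x2a [3]=0x6f (big-endian) → word 0xc3592a6f
tag [15+:17] = (word>>15) & 0x1ffff = 100018  ←
type [9+:6] = (word>>9) & 0x3f = 21
mode [0+:9] = (word>>0) & 0x1ff = 111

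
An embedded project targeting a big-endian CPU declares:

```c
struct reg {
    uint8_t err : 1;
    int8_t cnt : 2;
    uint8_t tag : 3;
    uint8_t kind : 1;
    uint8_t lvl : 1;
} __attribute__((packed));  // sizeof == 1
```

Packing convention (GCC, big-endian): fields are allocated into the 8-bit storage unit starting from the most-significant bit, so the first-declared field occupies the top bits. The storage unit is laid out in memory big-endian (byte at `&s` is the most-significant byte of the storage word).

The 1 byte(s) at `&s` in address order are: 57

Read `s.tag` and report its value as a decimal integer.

[0]=0x57 (big-endian) → word 0x57
err [7+:1] = (word>>7) & 0x1 = 0
cnt [5+:2] = (word>>5) & 0x3 = 2
tag [2+:3] = (word>>2) & 0x7 = 5  ←
kind [1+:1] = (word>>1) & 0x1 = 1
lvl [0+:1] = (word>>0) & 0x1 = 1

5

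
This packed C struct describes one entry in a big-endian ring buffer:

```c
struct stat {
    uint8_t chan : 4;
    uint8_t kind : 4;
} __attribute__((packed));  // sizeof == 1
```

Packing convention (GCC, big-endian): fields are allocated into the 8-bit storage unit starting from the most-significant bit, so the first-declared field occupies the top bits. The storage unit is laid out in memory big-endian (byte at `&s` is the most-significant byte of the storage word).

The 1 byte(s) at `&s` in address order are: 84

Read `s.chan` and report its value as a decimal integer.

8

[0]=0x84 (big-endian) → word 0x84
chan [4+:4] = (word>>4) & 0xf = 8  ←
kind [0+:4] = (word>>0) & 0xf = 4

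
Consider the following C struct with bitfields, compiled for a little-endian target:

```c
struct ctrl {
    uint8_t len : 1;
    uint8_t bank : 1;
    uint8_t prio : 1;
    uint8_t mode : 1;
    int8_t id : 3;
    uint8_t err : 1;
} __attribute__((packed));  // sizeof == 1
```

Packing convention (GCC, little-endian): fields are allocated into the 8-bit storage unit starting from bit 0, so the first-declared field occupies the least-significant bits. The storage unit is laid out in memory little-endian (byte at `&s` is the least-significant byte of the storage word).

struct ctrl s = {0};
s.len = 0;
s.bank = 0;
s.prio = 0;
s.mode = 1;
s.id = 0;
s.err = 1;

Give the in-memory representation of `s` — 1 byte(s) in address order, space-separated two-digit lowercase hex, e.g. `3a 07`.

len:1 = 0 → 0x0 << 0 → word 0x00
bank:1 = 0 → 0x0 << 1 → word 0x00
prio:1 = 0 → 0x0 << 2 → word 0x00
mode:1 = 1 → 0x1 << 3 → word 0x08
id:3 = 0 → 0x0 << 4 → word 0x08
err:1 = 1 → 0x1 << 7 → word 0x88
word = 0x88 → little-endian bytes:
  [0]=0x88

88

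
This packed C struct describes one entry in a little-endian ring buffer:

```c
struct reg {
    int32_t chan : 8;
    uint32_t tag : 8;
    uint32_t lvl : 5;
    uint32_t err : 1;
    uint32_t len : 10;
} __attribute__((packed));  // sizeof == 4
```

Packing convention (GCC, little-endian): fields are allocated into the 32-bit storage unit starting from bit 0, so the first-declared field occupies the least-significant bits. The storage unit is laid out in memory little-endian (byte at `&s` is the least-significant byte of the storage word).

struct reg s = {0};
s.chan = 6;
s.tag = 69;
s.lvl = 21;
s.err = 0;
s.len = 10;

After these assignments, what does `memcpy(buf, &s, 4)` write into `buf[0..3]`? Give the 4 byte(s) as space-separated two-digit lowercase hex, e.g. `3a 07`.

06 45 95 02

[0+:8] chan=6 & 0xff = 0x6; word=0x00000006
[8+:8] tag=69 & 0xff = 0x45; word=0x00004506
[16+:5] lvl=21 & 0x1f = 0x15; word=0x00154506
[21+:1] err=0 & 0x1 = 0x0; word=0x00154506
[22+:10] len=10 & 0x3ff = 0xa; word=0x02954506
word = 0x02954506 → little-endian bytes:
  [0]=0x06  [1]=0x45  [2]=0x95  [3]=0x02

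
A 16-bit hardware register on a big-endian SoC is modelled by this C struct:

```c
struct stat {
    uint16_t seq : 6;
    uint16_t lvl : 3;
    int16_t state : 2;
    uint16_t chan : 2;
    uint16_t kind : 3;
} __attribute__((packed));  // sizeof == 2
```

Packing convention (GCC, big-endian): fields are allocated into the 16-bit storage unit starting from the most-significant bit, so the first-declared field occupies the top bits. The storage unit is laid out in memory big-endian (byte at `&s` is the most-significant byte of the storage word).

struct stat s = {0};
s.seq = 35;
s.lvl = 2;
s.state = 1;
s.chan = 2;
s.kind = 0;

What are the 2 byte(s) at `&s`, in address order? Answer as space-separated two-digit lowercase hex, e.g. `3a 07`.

seq (6b) val=35 bits=0x23 at bit 10: 0x8c00
lvl (3b) val=2 bits=0x2 at bit 7: 0x8d00
state (2b) val=1 bits=0x1 at bit 5: 0x8d20
chan (2b) val=2 bits=0x2 at bit 3: 0x8d30
kind (3b) val=0 bits=0x0 at bit 0: 0x8d30
word = 0x8d30 → big-endian bytes:
  [0]=0x8d  [1]=0x30

8d 30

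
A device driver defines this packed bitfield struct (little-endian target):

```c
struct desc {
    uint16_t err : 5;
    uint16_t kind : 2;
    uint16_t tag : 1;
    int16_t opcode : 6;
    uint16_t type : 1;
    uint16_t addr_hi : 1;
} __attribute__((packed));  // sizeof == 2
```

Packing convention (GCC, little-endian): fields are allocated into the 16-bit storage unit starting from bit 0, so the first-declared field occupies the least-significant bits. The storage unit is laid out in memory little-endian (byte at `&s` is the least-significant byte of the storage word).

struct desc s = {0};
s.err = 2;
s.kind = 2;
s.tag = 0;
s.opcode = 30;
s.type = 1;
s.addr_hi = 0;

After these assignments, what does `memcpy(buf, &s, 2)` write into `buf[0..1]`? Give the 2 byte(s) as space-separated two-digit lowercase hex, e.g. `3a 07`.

42 5e

err (5b) val=2 bits=0x2 at bit 0: 0x0002
kind (2b) val=2 bits=0x2 at bit 5: 0x0042
tag (1b) val=0 bits=0x0 at bit 7: 0x0042
opcode (6b) val=30 bits=0x1e at bit 8: 0x1e42
type (1b) val=1 bits=0x1 at bit 14: 0x5e42
addr_hi (1b) val=0 bits=0x0 at bit 15: 0x5e42
word = 0x5e42 → little-endian bytes:
  [0]=0x42  [1]=0x5e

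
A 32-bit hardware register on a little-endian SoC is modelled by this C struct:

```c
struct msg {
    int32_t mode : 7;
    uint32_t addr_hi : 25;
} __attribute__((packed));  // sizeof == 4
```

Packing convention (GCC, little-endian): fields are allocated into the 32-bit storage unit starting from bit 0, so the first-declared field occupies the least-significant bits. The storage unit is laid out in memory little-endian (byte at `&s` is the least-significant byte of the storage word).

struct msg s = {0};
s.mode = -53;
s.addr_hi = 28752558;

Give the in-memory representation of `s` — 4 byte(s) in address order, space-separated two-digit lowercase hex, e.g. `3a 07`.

4b 57 5d db

mode:7 = -53 → 0x4b << 0 → word 0x0000004b
addr_hi:25 = 28752558 → 0x1b6baae << 7 → word 0xdb5d574b
word = 0xdb5d574b → little-endian bytes:
  [0]=0x4b  [1]=0x57  [2]=0x5d  [3]=0xdb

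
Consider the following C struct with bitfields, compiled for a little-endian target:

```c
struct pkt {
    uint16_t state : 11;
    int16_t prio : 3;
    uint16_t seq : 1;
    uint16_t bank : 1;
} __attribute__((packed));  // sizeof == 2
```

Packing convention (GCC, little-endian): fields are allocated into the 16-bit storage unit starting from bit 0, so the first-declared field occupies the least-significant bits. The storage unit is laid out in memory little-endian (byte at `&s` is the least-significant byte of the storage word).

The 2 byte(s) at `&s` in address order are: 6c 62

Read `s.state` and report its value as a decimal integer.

[0]=0x6c [1]=0x62 (little-endian) → word 0x626c
state:11 @ bit 0 → (0x626c>>0)&0x7ff = 0x26c  ←
prio:3 @ bit 11 → (0x626c>>11)&0x7 = 0x4
seq:1 @ bit 14 → (0x626c>>14)&0x1 = 0x1
bank:1 @ bit 15 → (0x626c>>15)&0x1 = 0x0

620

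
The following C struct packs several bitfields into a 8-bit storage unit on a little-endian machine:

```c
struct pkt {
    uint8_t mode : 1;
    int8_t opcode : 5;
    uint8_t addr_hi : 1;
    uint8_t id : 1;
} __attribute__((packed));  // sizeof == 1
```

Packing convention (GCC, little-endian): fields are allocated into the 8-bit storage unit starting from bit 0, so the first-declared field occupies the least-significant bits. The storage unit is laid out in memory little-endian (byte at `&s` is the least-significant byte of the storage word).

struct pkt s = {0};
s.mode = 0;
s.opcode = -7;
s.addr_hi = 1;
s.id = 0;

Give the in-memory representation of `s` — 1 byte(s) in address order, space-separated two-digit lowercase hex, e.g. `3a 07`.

[0+:1] mode=0 & 0x1 = 0x0; word=0x00
[1+:5] opcode=-7 & 0x1f = 0x19; word=0x32
[6+:1] addr_hi=1 & 0x1 = 0x1; word=0x72
[7+:1] id=0 & 0x1 = 0x0; word=0x72
word = 0x72 → little-endian bytes:
  [0]=0x72

72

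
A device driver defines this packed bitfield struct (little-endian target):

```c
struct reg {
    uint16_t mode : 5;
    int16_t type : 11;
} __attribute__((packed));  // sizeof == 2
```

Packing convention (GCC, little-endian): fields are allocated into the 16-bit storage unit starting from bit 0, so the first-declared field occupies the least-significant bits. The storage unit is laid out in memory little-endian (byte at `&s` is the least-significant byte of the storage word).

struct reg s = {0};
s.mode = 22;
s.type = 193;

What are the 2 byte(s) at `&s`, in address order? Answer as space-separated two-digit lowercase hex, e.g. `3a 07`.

36 18

[0+:5] mode=22 & 0x1f = 0x16; word=0x0016
[5+:11] type=193 & 0x7ff = 0xc1; word=0x1836
word = 0x1836 → little-endian bytes:
  [0]=0x36  [1]=0x18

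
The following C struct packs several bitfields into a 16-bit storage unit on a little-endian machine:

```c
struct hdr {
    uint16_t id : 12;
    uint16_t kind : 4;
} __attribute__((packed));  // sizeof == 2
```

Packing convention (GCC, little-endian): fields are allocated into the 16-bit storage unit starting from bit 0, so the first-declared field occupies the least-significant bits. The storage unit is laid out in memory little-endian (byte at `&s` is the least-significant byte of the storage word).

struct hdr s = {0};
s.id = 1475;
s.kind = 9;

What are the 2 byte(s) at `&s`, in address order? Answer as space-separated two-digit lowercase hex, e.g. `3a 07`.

c3 95

id (12b) val=1475 bits=0x5c3 at bit 0: 0x05c3
kind (4b) val=9 bits=0x9 at bit 12: 0x95c3
word = 0x95c3 → little-endian bytes:
  [0]=0xc3  [1]=0x95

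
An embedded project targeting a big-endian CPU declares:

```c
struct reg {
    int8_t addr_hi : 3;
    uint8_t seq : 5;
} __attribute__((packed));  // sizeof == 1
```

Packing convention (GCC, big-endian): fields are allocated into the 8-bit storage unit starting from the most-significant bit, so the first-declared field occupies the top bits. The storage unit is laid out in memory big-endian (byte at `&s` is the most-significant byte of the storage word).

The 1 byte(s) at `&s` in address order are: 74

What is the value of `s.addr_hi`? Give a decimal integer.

[0]=0x74 (big-endian) → word 0x74
addr_hi [5+:3] = (word>>5) & 0x7 = 3  ←
seq [0+:5] = (word>>0) & 0x1f = 20
addr_hi signed 3b, MSB=0: value = 3

3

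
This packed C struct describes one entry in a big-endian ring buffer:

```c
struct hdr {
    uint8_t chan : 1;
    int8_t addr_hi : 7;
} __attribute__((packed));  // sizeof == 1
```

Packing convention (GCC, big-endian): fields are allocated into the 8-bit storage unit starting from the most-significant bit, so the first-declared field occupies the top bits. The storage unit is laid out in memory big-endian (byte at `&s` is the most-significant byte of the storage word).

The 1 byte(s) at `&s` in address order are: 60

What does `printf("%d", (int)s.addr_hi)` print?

[0]=0x60 (big-endian) → word 0x60
chan [7+:1] = (word>>7) & 0x1 = 0
addr_hi [0+:7] = (word>>0) & 0x7f = 96  ←
addr_hi signed 7b, MSB=1: 96 - 128 = -32

-32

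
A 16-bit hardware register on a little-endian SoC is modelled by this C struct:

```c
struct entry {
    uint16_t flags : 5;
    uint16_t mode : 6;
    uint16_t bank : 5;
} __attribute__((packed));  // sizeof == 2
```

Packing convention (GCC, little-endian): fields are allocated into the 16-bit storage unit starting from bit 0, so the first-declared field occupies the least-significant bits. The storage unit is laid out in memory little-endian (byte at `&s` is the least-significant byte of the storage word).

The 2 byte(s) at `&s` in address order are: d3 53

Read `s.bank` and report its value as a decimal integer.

10

[0]=0xd3 [1]=0x53 (little-endian) → word 0x53d3
flags [0+:5] = (word>>0) & 0x1f = 19
mode [5+:6] = (word>>5) & 0x3f = 30
bank [11+:5] = (word>>11) & 0x1f = 10  ←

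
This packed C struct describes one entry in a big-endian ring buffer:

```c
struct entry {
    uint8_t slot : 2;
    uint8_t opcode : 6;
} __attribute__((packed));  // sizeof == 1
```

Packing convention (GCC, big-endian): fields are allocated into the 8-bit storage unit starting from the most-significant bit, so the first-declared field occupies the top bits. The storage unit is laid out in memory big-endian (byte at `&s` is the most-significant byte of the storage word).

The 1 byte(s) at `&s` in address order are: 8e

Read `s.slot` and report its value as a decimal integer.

[0]=0x8e (big-endian) → word 0x8e
slot [6+:2] = (word>>6) & 0x3 = 2  ←
opcode [0+:6] = (word>>0) & 0x3f = 14

2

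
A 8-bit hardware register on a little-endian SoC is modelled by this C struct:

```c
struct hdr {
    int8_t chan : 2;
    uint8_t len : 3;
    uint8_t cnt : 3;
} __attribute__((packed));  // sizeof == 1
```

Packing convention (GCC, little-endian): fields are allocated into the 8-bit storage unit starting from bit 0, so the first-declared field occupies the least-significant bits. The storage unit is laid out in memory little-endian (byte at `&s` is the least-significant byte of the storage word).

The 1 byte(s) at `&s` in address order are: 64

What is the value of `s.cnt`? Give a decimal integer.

[0]=0x64 (little-endian) → word 0x64
chan:2 @ bit 0 → (0x64>>0)&0x3 = 0x0
len:3 @ bit 2 → (0x64>>2)&0x7 = 0x1
cnt:3 @ bit 5 → (0x64>>5)&0x7 = 0x3  ←

3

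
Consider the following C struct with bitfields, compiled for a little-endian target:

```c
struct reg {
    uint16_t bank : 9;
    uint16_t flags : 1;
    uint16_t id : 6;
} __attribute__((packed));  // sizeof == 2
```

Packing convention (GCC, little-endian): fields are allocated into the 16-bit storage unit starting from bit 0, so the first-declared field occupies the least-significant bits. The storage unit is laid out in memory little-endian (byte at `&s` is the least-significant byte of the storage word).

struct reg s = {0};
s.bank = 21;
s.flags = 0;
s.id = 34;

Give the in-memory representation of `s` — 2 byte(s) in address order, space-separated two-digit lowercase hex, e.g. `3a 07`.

15 88

bank:9 = 21 → 0x15 << 0 → word 0x0015
flags:1 = 0 → 0x0 << 9 → word 0x0015
id:6 = 34 → 0x22 << 10 → word 0x8815
word = 0x8815 → little-endian bytes:
  [0]=0x15  [1]=0x88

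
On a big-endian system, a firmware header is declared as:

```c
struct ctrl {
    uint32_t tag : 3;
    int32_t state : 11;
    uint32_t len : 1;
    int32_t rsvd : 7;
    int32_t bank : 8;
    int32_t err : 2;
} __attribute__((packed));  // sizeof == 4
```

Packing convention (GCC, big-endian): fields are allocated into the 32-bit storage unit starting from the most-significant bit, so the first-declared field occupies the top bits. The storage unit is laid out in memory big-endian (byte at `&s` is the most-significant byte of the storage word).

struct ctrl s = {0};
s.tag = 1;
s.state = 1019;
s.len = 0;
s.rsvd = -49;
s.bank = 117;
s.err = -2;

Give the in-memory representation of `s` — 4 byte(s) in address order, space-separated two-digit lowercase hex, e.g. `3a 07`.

[29+:3] tag=1 & 0x7 = 0x1; word=0x20000000
[18+:11] state=1019 & 0x7ff = 0x3fb; word=0x2fec0000
[17+:1] len=0 & 0x1 = 0x0; word=0x2fec0000
[10+:7] rsvd=-49 & 0x7f = 0x4f; word=0x2fed3c00
[2+:8] bank=117 & 0xff = 0x75; word=0x2fed3dd4
[0+:2] err=-2 & 0x3 = 0x2; word=0x2fed3dd6
word = 0x2fed3dd6 → big-endian bytes:
  [0]=0x2f  [1]=0xed  [2]=0x3d  [3]=0xd6

2f ed 3d d6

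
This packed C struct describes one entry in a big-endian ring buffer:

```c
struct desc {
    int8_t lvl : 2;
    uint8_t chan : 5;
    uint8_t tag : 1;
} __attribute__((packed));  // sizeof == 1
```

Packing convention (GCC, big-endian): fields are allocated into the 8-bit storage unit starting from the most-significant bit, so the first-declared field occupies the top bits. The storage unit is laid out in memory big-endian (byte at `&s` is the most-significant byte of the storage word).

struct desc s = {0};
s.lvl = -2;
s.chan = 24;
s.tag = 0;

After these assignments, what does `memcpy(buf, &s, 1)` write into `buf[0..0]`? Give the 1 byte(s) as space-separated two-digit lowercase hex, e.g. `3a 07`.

lvl (2b) val=-2 bits=0x2 at bit 6: 0x80
chan (5b) val=24 bits=0x18 at bit 1: 0xb0
tag (1b) val=0 bits=0x0 at bit 0: 0xb0
word = 0xb0 → big-endian bytes:
  [0]=0xb0

b0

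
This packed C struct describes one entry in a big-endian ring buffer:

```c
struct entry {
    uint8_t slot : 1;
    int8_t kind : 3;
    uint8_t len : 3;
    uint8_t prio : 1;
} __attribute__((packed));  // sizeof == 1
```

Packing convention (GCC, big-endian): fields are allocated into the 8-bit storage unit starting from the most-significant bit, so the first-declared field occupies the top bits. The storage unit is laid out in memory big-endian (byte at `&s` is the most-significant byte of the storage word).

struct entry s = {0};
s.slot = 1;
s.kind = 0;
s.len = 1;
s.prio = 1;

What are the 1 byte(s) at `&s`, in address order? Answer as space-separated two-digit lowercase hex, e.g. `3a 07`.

slot:1 = 1 → 0x1 << 7 → word 0x80
kind:3 = 0 → 0x0 << 4 → word 0x80
len:3 = 1 → 0x1 << 1 → word 0x82
prio:1 = 1 → 0x1 << 0 → word 0x83
word = 0x83 → big-endian bytes:
  [0]=0x83

83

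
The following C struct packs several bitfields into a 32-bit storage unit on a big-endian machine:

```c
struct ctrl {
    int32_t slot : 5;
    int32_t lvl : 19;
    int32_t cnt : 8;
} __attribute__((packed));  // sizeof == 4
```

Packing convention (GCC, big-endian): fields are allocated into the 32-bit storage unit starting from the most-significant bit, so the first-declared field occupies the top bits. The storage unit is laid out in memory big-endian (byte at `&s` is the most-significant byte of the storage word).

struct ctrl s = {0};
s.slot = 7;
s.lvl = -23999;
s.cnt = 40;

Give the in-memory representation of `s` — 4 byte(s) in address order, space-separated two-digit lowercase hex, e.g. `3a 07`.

[27+:5] slot=7 & 0x1f = 0x7; word=0x38000000
[8+:19] lvl=-23999 & 0x7ffff = 0x7a241; word=0x3fa24100
[0+:8] cnt=40 & 0xff = 0x28; word=0x3fa24128
word = 0x3fa24128 → big-endian bytes:
  [0]=0x3f  [1]=0xa2  [2]=0x41  [3]=0x28

3f a2 41 28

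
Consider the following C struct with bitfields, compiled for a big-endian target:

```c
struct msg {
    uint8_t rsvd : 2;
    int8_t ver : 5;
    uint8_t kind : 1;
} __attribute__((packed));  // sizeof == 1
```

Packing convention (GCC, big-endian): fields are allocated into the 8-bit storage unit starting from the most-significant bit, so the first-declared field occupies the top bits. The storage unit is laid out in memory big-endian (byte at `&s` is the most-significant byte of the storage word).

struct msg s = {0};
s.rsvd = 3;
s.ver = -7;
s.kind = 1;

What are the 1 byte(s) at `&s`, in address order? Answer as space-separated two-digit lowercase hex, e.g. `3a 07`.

rsvd:2 = 3 → 0x3 << 6 → word 0xc0
ver:5 = -7 → 0x19 << 1 → word 0xf2
kind:1 = 1 → 0x1 << 0 → word 0xf3
word = 0xf3 → big-endian bytes:
  [0]=0xf3

f3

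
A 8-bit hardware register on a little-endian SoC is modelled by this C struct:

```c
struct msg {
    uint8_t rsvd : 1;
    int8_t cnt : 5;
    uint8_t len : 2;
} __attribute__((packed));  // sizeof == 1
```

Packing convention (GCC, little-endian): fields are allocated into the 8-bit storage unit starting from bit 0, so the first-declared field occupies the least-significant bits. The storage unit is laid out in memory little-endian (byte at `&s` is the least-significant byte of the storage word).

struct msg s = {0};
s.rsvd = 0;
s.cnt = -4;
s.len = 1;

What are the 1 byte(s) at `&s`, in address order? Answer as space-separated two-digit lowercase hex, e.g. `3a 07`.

78

[0+:1] rsvd=0 & 0x1 = 0x0; word=0x00
[1+:5] cnt=-4 & 0x1f = 0x1c; word=0x38
[6+:2] len=1 & 0x3 = 0x1; word=0x78
word = 0x78 → little-endian bytes:
  [0]=0x78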